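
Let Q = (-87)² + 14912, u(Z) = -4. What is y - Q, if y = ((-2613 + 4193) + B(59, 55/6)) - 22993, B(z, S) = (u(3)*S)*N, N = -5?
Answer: -131132/3 ≈ -43711.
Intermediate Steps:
B(z, S) = 20*S (B(z, S) = -4*S*(-5) = 20*S)
Q = 22481 (Q = 7569 + 14912 = 22481)
y = -63689/3 (y = ((-2613 + 4193) + 20*(55/6)) - 22993 = (1580 + 20*(55*(⅙))) - 22993 = (1580 + 20*(55/6)) - 22993 = (1580 + 550/3) - 22993 = 5290/3 - 22993 = -63689/3 ≈ -21230.)
y - Q = -63689/3 - 1*22481 = -63689/3 - 22481 = -131132/3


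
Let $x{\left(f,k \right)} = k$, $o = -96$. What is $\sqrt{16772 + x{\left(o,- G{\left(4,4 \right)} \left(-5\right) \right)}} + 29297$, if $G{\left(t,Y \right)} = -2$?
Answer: $29297 + 17 \sqrt{58} \approx 29426.0$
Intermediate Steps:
$\sqrt{16772 + x{\left(o,- G{\left(4,4 \right)} \left(-5\right) \right)}} + 29297 = \sqrt{16772 + \left(-1\right) \left(-2\right) \left(-5\right)} + 29297 = \sqrt{16772 + 2 \left(-5\right)} + 29297 = \sqrt{16772 - 10} + 29297 = \sqrt{16762} + 29297 = 17 \sqrt{58} + 29297 = 29297 + 17 \sqrt{58}$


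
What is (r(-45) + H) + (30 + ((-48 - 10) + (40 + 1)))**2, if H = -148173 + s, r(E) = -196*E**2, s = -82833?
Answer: -627737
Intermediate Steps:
H = -231006 (H = -148173 - 82833 = -231006)
(r(-45) + H) + (30 + ((-48 - 10) + (40 + 1)))**2 = (-196*(-45)**2 - 231006) + (30 + ((-48 - 10) + (40 + 1)))**2 = (-196*2025 - 231006) + (30 + (-58 + 41))**2 = (-396900 - 231006) + (30 - 17)**2 = -627906 + 13**2 = -627906 + 169 = -627737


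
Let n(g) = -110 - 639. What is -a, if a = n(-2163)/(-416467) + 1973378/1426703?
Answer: -822915416073/594174718301 ≈ -1.3850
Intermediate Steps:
n(g) = -749
a = 822915416073/594174718301 (a = -749/(-416467) + 1973378/1426703 = -749*(-1/416467) + 1973378*(1/1426703) = 749/416467 + 1973378/1426703 = 822915416073/594174718301 ≈ 1.3850)
-a = -1*822915416073/594174718301 = -822915416073/594174718301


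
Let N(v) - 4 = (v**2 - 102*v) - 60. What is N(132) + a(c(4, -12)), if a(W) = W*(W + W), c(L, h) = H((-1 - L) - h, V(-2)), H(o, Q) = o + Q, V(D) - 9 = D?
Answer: 4296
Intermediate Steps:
V(D) = 9 + D
H(o, Q) = Q + o
c(L, h) = 6 - L - h (c(L, h) = (9 - 2) + ((-1 - L) - h) = 7 + (-1 - L - h) = 6 - L - h)
N(v) = -56 + v**2 - 102*v (N(v) = 4 + ((v**2 - 102*v) - 60) = 4 + (-60 + v**2 - 102*v) = -56 + v**2 - 102*v)
a(W) = 2*W**2 (a(W) = W*(2*W) = 2*W**2)
N(132) + a(c(4, -12)) = (-56 + 132**2 - 102*132) + 2*(6 - 1*4 - 1*(-12))**2 = (-56 + 17424 - 13464) + 2*(6 - 4 + 12)**2 = 3904 + 2*14**2 = 3904 + 2*196 = 3904 + 392 = 4296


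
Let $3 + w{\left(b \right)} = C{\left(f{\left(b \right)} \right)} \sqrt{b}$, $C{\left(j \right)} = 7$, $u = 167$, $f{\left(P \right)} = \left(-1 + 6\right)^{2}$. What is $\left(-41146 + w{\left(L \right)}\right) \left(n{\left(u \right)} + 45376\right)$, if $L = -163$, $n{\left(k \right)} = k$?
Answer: $-1874048907 + 318801 i \sqrt{163} \approx -1.874 \cdot 10^{9} + 4.0702 \cdot 10^{6} i$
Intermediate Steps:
$f{\left(P \right)} = 25$ ($f{\left(P \right)} = 5^{2} = 25$)
$w{\left(b \right)} = -3 + 7 \sqrt{b}$
$\left(-41146 + w{\left(L \right)}\right) \left(n{\left(u \right)} + 45376\right) = \left(-41146 - \left(3 - 7 \sqrt{-163}\right)\right) \left(167 + 45376\right) = \left(-41146 - \left(3 - 7 i \sqrt{163}\right)\right) 45543 = \left(-41149 + 7 i \sqrt{163}\right) 45543 = -1874048907 + 318801 i \sqrt{163}$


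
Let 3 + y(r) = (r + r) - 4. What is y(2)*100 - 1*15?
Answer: -315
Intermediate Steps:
y(r) = -7 + 2*r (y(r) = -3 + ((r + r) - 4) = -3 + (2*r - 4) = -3 + (-4 + 2*r) = -7 + 2*r)
y(2)*100 - 1*15 = (-7 + 2*2)*100 - 1*15 = (-7 + 4)*100 - 15 = -3*100 - 15 = -300 - 15 = -315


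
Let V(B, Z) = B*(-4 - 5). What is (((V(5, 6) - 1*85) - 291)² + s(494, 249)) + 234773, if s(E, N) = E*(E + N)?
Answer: 779056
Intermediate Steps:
V(B, Z) = -9*B (V(B, Z) = B*(-9) = -9*B)
(((V(5, 6) - 1*85) - 291)² + s(494, 249)) + 234773 = (((-9*5 - 1*85) - 291)² + 494*(494 + 249)) + 234773 = (((-45 - 85) - 291)² + 494*743) + 234773 = ((-130 - 291)² + 367042) + 234773 = ((-421)² + 367042) + 234773 = (177241 + 367042) + 234773 = 544283 + 234773 = 779056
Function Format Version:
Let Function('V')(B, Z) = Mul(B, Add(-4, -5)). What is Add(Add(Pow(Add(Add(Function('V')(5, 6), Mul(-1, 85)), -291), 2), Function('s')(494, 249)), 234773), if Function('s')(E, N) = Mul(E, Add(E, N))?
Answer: 779056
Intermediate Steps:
Function('V')(B, Z) = Mul(-9, B) (Function('V')(B, Z) = Mul(B, -9) = Mul(-9, B))
Add(Add(Pow(Add(Add(Function('V')(5, 6), Mul(-1, 85)), -291), 2), Function('s')(494, 249)), 234773) = Add(Add(Pow(Add(Add(Mul(-9, 5), Mul(-1, 85)), -291), 2), Mul(494, Add(494, 249))), 234773) = Add(Add(Pow(Add(Add(-45, -85), -291), 2), Mul(494, 743)), 234773) = Add(Add(Pow(Add(-130, -291), 2), 367042), 234773) = Add(Add(Pow(-421, 2), 367042), 234773) = Add(Add(177241, 367042), 234773) = Add(544283, 234773) = 779056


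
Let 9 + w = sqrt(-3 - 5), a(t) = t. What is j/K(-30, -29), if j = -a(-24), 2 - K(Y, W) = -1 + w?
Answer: 36/19 + 6*I*sqrt(2)/19 ≈ 1.8947 + 0.44659*I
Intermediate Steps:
w = -9 + 2*I*sqrt(2) (w = -9 + sqrt(-3 - 5) = -9 + sqrt(-8) = -9 + 2*I*sqrt(2) ≈ -9.0 + 2.8284*I)
K(Y, W) = 12 - 2*I*sqrt(2) (K(Y, W) = 2 - (-1 + (-9 + 2*I*sqrt(2))) = 2 - (-10 + 2*I*sqrt(2)) = 2 + (10 - 2*I*sqrt(2)) = 12 - 2*I*sqrt(2))
j = 24 (j = -1*(-24) = 24)
j/K(-30, -29) = 24/(12 - 2*I*sqrt(2))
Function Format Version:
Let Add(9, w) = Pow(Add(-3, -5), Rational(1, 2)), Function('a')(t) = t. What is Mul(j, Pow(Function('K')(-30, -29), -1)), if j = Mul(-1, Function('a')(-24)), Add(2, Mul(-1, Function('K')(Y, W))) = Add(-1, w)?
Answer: Add(Rational(36, 19), Mul(Rational(6, 19), I, Pow(2, Rational(1, 2)))) ≈ Add(1.8947, Mul(0.44659, I))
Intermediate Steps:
w = Add(-9, Mul(2, I, Pow(2, Rational(1, 2)))) (w = Add(-9, Pow(Add(-3, -5), Rational(1, 2))) = Add(-9, Pow(-8, Rational(1, 2))) = Add(-9, Mul(2, I, Pow(2, Rational(1, 2)))) ≈ Add(-9.0000, Mul(2.8284, I)))
Function('K')(Y, W) = Add(12, Mul(-2, I, Pow(2, Rational(1, 2)))) (Function('K')(Y, W) = Add(2, Mul(-1, Add(-1, Add(-9, Mul(2, I, Pow(2, Rational(1, 2))))))) = Add(2, Mul(-1, Add(-10, Mul(2, I, Pow(2, Rational(1, 2)))))) = Add(2, Add(10, Mul(-2, I, Pow(2, Rational(1, 2))))) = Add(12, Mul(-2, I, Pow(2, Rational(1, 2)))))
j = 24 (j = Mul(-1, -24) = 24)
Mul(j, Pow(Function('K')(-30, -29), -1)) = Mul(24, Pow(Add(12, Mul(-2, I, Pow(2, Rational(1, 2)))), -1))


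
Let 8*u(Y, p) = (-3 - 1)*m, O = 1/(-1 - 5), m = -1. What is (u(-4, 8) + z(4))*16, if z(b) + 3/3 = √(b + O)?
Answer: -8 + 8*√138/3 ≈ 23.326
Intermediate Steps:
O = -⅙ (O = 1/(-6) = -⅙ ≈ -0.16667)
u(Y, p) = ½ (u(Y, p) = ((-3 - 1)*(-1))/8 = (-4*(-1))/8 = (⅛)*4 = ½)
z(b) = -1 + √(-⅙ + b) (z(b) = -1 + √(b - ⅙) = -1 + √(-⅙ + b))
(u(-4, 8) + z(4))*16 = (½ + (-1 + √(-6 + 36*4)/6))*16 = (½ + (-1 + √(-6 + 144)/6))*16 = (½ + (-1 + √138/6))*16 = (-½ + √138/6)*16 = -8 + 8*√138/3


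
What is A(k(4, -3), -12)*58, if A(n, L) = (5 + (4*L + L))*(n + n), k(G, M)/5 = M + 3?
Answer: 0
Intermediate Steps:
k(G, M) = 15 + 5*M (k(G, M) = 5*(M + 3) = 5*(3 + M) = 15 + 5*M)
A(n, L) = 2*n*(5 + 5*L) (A(n, L) = (5 + 5*L)*(2*n) = 2*n*(5 + 5*L))
A(k(4, -3), -12)*58 = (10*(15 + 5*(-3))*(1 - 12))*58 = (10*(15 - 15)*(-11))*58 = (10*0*(-11))*58 = 0*58 = 0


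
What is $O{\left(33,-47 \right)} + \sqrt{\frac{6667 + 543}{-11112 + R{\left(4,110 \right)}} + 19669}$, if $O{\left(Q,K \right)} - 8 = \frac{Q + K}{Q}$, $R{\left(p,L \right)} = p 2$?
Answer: $\frac{250}{33} + \frac{3 \sqrt{4210215889}}{1388} \approx 147.82$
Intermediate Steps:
$R{\left(p,L \right)} = 2 p$
$O{\left(Q,K \right)} = 8 + \frac{K + Q}{Q}$ ($O{\left(Q,K \right)} = 8 + \frac{Q + K}{Q} = 8 + \frac{K + Q}{Q}$)
$O{\left(33,-47 \right)} + \sqrt{\frac{6667 + 543}{-11112 + R{\left(4,110 \right)}} + 19669} = \left(9 - \frac{47}{33}\right) + \sqrt{\frac{6667 + 543}{-11112 + 2 \cdot 4} + 19669} = \left(9 - \frac{47}{33}\right) + \sqrt{\frac{7210}{-11112 + 8} + 19669} = \left(9 - \frac{47}{33}\right) + \sqrt{\frac{7210}{-11104} + 19669} = \frac{250}{33} + \sqrt{7210 \left(- \frac{1}{11104}\right) + 19669} = \frac{250}{33} + \sqrt{- \frac{3605}{5552} + 19669} = \frac{250}{33} + \sqrt{\frac{109198683}{5552}} = \frac{250}{33} + \frac{3 \sqrt{4210215889}}{1388}$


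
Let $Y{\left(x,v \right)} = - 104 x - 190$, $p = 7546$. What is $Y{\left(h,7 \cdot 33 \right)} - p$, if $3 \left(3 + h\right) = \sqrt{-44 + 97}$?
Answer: $-7424 - \frac{104 \sqrt{53}}{3} \approx -7676.4$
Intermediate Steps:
$h = -3 + \frac{\sqrt{53}}{3}$ ($h = -3 + \frac{\sqrt{-44 + 97}}{3} = -3 + \frac{\sqrt{53}}{3} \approx -0.5733$)
$Y{\left(x,v \right)} = -190 - 104 x$
$Y{\left(h,7 \cdot 33 \right)} - p = \left(-190 - 104 \left(-3 + \frac{\sqrt{53}}{3}\right)\right) - 7546 = \left(-190 + \left(312 - \frac{104 \sqrt{53}}{3}\right)\right) - 7546 = \left(122 - \frac{104 \sqrt{53}}{3}\right) - 7546 = -7424 - \frac{104 \sqrt{53}}{3}$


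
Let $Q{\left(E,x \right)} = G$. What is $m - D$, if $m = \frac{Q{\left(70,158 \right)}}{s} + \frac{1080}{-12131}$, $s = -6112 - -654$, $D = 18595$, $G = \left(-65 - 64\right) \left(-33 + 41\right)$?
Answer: $- \frac{615593441629}{33105499} \approx -18595.0$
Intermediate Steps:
$G = -1032$ ($G = \left(-129\right) 8 = -1032$)
$s = -5458$ ($s = -6112 + 654 = -5458$)
$Q{\left(E,x \right)} = -1032$
$m = \frac{3312276}{33105499}$ ($m = - \frac{1032}{-5458} + \frac{1080}{-12131} = \left(-1032\right) \left(- \frac{1}{5458}\right) + 1080 \left(- \frac{1}{12131}\right) = \frac{516}{2729} - \frac{1080}{12131} = \frac{3312276}{33105499} \approx 0.10005$)
$m - D = \frac{3312276}{33105499} - 18595 = - \frac{615593441629}{33105499}$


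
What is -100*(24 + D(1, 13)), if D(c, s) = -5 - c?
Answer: -1800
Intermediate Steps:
-100*(24 + D(1, 13)) = -100*(24 + (-5 - 1*1)) = -100*(24 + (-5 - 1)) = -100*(24 - 6) = -100*18 = -1800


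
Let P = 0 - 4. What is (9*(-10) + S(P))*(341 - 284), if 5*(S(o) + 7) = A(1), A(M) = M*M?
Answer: -27588/5 ≈ -5517.6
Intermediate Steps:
P = -4
A(M) = M**2
S(o) = -34/5 (S(o) = -7 + (1/5)*1**2 = -7 + (1/5)*1 = -7 + 1/5 = -34/5)
(9*(-10) + S(P))*(341 - 284) = (9*(-10) - 34/5)*(341 - 284) = (-90 - 34/5)*57 = -484/5*57 = -27588/5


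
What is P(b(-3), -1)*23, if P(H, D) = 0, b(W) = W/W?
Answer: 0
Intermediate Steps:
b(W) = 1
P(b(-3), -1)*23 = 0*23 = 0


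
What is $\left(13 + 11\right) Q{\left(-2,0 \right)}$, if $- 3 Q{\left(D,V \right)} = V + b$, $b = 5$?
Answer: $-40$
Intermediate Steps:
$Q{\left(D,V \right)} = - \frac{5}{3} - \frac{V}{3}$ ($Q{\left(D,V \right)} = - \frac{V + 5}{3} = - \frac{5 + V}{3} = - \frac{5}{3} - \frac{V}{3}$)
$\left(13 + 11\right) Q{\left(-2,0 \right)} = \left(13 + 11\right) \left(- \frac{5}{3} - 0\right) = 24 \left(- \frac{5}{3} + 0\right) = 24 \left(- \frac{5}{3}\right) = -40$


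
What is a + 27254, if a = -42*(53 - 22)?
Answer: 25952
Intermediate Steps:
a = -1302 (a = -42*31 = -1302)
a + 27254 = -1302 + 27254 = 25952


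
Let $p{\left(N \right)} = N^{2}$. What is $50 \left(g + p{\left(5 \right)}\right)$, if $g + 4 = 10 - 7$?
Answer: $1200$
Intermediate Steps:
$g = -1$ ($g = -4 + \left(10 - 7\right) = -4 + 3 = -1$)
$50 \left(g + p{\left(5 \right)}\right) = 50 \left(-1 + 5^{2}\right) = 50 \left(-1 + 25\right) = 50 \cdot 24 = 1200$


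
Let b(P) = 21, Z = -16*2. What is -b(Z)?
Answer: -21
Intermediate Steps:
Z = -32
-b(Z) = -1*21 = -21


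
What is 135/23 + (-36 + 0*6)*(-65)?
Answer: 53955/23 ≈ 2345.9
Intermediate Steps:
135/23 + (-36 + 0*6)*(-65) = 135*(1/23) + (-36 + 0)*(-65) = 135/23 - 36*(-65) = 135/23 + 2340 = 53955/23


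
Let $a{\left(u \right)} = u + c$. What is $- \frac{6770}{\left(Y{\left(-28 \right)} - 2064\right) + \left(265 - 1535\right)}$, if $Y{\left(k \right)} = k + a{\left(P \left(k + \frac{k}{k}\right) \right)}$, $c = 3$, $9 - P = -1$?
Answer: $\frac{6770}{3629} \approx 1.8655$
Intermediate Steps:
$P = 10$ ($P = 9 - -1 = 9 + 1 = 10$)
$a{\left(u \right)} = 3 + u$ ($a{\left(u \right)} = u + 3 = 3 + u$)
$Y{\left(k \right)} = 13 + 11 k$ ($Y{\left(k \right)} = k + \left(3 + 10 \left(k + \frac{k}{k}\right)\right) = k + \left(3 + 10 \left(k + 1\right)\right) = k + \left(3 + 10 \left(1 + k\right)\right) = k + \left(3 + \left(10 + 10 k\right)\right) = k + \left(13 + 10 k\right) = 13 + 11 k$)
$- \frac{6770}{\left(Y{\left(-28 \right)} - 2064\right) + \left(265 - 1535\right)} = - \frac{6770}{\left(\left(13 + 11 \left(-28\right)\right) - 2064\right) + \left(265 - 1535\right)} = - \frac{6770}{\left(\left(13 - 308\right) - 2064\right) + \left(265 - 1535\right)} = - \frac{6770}{\left(-295 - 2064\right) - 1270} = - \frac{6770}{-2359 - 1270} = - \frac{6770}{-3629} = \left(-6770\right) \left(- \frac{1}{3629}\right) = \frac{6770}{3629}$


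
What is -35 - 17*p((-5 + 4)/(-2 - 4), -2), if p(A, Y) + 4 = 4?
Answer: -35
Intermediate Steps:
p(A, Y) = 0 (p(A, Y) = -4 + 4 = 0)
-35 - 17*p((-5 + 4)/(-2 - 4), -2) = -35 - 17*0 = -35 + 0 = -35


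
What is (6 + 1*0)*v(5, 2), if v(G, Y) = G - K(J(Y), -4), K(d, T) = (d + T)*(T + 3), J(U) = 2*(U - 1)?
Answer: 18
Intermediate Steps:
J(U) = -2 + 2*U (J(U) = 2*(-1 + U) = -2 + 2*U)
K(d, T) = (3 + T)*(T + d) (K(d, T) = (T + d)*(3 + T) = (3 + T)*(T + d))
v(G, Y) = -6 + G + 2*Y (v(G, Y) = G - ((-4)**2 + 3*(-4) + 3*(-2 + 2*Y) - 4*(-2 + 2*Y)) = G - (16 - 12 + (-6 + 6*Y) + (8 - 8*Y)) = G - (6 - 2*Y) = G + (-6 + 2*Y) = -6 + G + 2*Y)
(6 + 1*0)*v(5, 2) = (6 + 1*0)*(-6 + 5 + 2*2) = (6 + 0)*(-6 + 5 + 4) = 6*3 = 18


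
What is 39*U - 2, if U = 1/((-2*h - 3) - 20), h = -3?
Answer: -73/17 ≈ -4.2941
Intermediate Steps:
U = -1/17 (U = 1/((-2*(-3) - 3) - 20) = 1/((6 - 3) - 20) = 1/(3 - 20) = 1/(-17) = -1/17 ≈ -0.058824)
39*U - 2 = 39*(-1/17) - 2 = -39/17 - 2 = -73/17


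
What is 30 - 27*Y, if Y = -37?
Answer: 1029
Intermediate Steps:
30 - 27*Y = 30 - 27*(-37) = 30 + 999 = 1029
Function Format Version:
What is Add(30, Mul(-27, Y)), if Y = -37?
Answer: 1029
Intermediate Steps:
Add(30, Mul(-27, Y)) = Add(30, Mul(-27, -37)) = Add(30, 999) = 1029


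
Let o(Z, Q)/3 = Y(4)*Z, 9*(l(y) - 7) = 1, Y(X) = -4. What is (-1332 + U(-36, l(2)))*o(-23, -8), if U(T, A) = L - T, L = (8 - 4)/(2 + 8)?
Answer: -1787928/5 ≈ -3.5759e+5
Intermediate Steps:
l(y) = 64/9 (l(y) = 7 + (⅑)*1 = 7 + ⅑ = 64/9)
L = ⅖ (L = 4/10 = 4*(⅒) = ⅖ ≈ 0.40000)
o(Z, Q) = -12*Z (o(Z, Q) = 3*(-4*Z) = -12*Z)
U(T, A) = ⅖ - T
(-1332 + U(-36, l(2)))*o(-23, -8) = (-1332 + (⅖ - 1*(-36)))*(-12*(-23)) = (-1332 + (⅖ + 36))*276 = (-1332 + 182/5)*276 = -6478/5*276 = -1787928/5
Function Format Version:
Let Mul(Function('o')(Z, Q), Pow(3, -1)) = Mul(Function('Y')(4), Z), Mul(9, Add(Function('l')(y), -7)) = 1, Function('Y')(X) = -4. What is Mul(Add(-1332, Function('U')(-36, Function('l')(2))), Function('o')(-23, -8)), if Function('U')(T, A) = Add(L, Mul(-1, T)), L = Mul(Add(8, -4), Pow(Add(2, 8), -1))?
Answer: Rational(-1787928, 5) ≈ -3.5759e+5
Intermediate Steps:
Function('l')(y) = Rational(64, 9) (Function('l')(y) = Add(7, Mul(Rational(1, 9), 1)) = Add(7, Rational(1, 9)) = Rational(64, 9))
L = Rational(2, 5) (L = Mul(4, Pow(10, -1)) = Mul(4, Rational(1, 10)) = Rational(2, 5) ≈ 0.40000)
Function('o')(Z, Q) = Mul(-12, Z) (Function('o')(Z, Q) = Mul(3, Mul(-4, Z)) = Mul(-12, Z))
Function('U')(T, A) = Add(Rational(2, 5), Mul(-1, T))
Mul(Add(-1332, Function('U')(-36, Function('l')(2))), Function('o')(-23, -8)) = Mul(Add(-1332, Add(Rational(2, 5), Mul(-1, -36))), Mul(-12, -23)) = Mul(Add(-1332, Add(Rational(2, 5), 36)), 276) = Mul(Add(-1332, Rational(182, 5)), 276) = Mul(Rational(-6478, 5), 276) = Rational(-1787928, 5)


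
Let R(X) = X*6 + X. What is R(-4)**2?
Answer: 784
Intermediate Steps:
R(X) = 7*X (R(X) = 6*X + X = 7*X)
R(-4)**2 = (7*(-4))**2 = (-28)**2 = 784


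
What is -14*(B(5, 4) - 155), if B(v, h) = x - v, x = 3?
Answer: 2198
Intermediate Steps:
B(v, h) = 3 - v
-14*(B(5, 4) - 155) = -14*((3 - 1*5) - 155) = -14*((3 - 5) - 155) = -14*(-2 - 155) = -14*(-157) = 2198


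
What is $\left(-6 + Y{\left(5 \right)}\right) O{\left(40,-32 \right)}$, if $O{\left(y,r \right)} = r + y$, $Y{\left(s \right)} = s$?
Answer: $-8$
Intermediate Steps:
$\left(-6 + Y{\left(5 \right)}\right) O{\left(40,-32 \right)} = \left(-6 + 5\right) \left(-32 + 40\right) = \left(-1\right) 8 = -8$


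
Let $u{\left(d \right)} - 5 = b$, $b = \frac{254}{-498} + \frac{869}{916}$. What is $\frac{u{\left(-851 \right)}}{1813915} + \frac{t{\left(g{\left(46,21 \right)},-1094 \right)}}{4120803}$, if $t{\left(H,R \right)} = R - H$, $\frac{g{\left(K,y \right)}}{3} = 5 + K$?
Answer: $- \frac{170267777577271}{568293058423084860} \approx -0.00029961$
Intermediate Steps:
$g{\left(K,y \right)} = 15 + 3 K$ ($g{\left(K,y \right)} = 3 \left(5 + K\right) = 15 + 3 K$)
$b = \frac{100049}{228084}$ ($b = 254 \left(- \frac{1}{498}\right) + 869 \cdot \frac{1}{916} = - \frac{127}{249} + \frac{869}{916} = \frac{100049}{228084} \approx 0.43865$)
$u{\left(d \right)} = \frac{1240469}{228084}$ ($u{\left(d \right)} = 5 + \frac{100049}{228084} = \frac{1240469}{228084}$)
$\frac{u{\left(-851 \right)}}{1813915} + \frac{t{\left(g{\left(46,21 \right)},-1094 \right)}}{4120803} = \frac{1240469}{228084 \cdot 1813915} + \frac{-1094 - \left(15 + 3 \cdot 46\right)}{4120803} = \frac{1240469}{228084} \cdot \frac{1}{1813915} + \left(-1094 - \left(15 + 138\right)\right) \frac{1}{4120803} = \frac{1240469}{413724988860} + \left(-1094 - 153\right) \frac{1}{4120803} = \frac{1240469}{413724988860} - \frac{1247}{4120803} = - \frac{170267777577271}{568293058423084860}$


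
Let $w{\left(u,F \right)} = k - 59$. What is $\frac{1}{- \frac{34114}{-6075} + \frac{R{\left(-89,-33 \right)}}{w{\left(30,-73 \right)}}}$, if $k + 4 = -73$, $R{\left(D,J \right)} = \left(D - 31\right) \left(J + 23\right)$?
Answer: $- \frac{103275}{331312} \approx -0.31172$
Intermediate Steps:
$R{\left(D,J \right)} = \left(-31 + D\right) \left(23 + J\right)$
$k = -77$ ($k = -4 - 73 = -77$)
$w{\left(u,F \right)} = -136$ ($w{\left(u,F \right)} = -77 - 59 = -136$)
$\frac{1}{- \frac{34114}{-6075} + \frac{R{\left(-89,-33 \right)}}{w{\left(30,-73 \right)}}} = \frac{1}{- \frac{34114}{-6075} + \frac{-713 - -1023 + 23 \left(-89\right) - -2937}{-136}} = \frac{1}{\left(-34114\right) \left(- \frac{1}{6075}\right) + \left(-713 + 1023 - 2047 + 2937\right) \left(- \frac{1}{136}\right)} = \frac{1}{\frac{34114}{6075} + 1200 \left(- \frac{1}{136}\right)} = \frac{1}{\frac{34114}{6075} - \frac{150}{17}} = \frac{1}{- \frac{331312}{103275}} = - \frac{103275}{331312}$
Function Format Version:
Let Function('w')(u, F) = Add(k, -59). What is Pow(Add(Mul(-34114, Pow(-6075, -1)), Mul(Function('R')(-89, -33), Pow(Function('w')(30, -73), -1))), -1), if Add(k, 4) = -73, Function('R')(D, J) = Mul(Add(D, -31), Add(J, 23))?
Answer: Rational(-103275, 331312) ≈ -0.31172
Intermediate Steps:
Function('R')(D, J) = Mul(Add(-31, D), Add(23, J))
k = -77 (k = Add(-4, -73) = -77)
Function('w')(u, F) = -136 (Function('w')(u, F) = Add(-77, -59) = -136)
Pow(Add(Mul(-34114, Pow(-6075, -1)), Mul(Function('R')(-89, -33), Pow(Function('w')(30, -73), -1))), -1) = Pow(Add(Mul(-34114, Pow(-6075, -1)), Mul(Add(-713, Mul(-31, -33), Mul(23, -89), Mul(-89, -33)), Pow(-136, -1))), -1) = Pow(Add(Mul(-34114, Rational(-1, 6075)), Mul(Add(-713, 1023, -2047, 2937), Rational(-1, 136))), -1) = Pow(Add(Rational(34114, 6075), Mul(1200, Rational(-1, 136))), -1) = Pow(Add(Rational(34114, 6075), Rational(-150, 17)), -1) = Pow(Rational(-331312, 103275), -1) = Rational(-103275, 331312)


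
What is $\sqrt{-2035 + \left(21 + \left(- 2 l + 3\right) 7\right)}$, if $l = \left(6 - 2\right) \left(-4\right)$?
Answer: $i \sqrt{1769} \approx 42.06 i$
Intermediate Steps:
$l = -16$ ($l = 4 \left(-4\right) = -16$)
$\sqrt{-2035 + \left(21 + \left(- 2 l + 3\right) 7\right)} = \sqrt{-2035 + \left(21 + \left(\left(-2\right) \left(-16\right) + 3\right) 7\right)} = \sqrt{-2035 + \left(21 + \left(32 + 3\right) 7\right)} = \sqrt{-2035 + \left(21 + 35 \cdot 7\right)} = \sqrt{-2035 + \left(21 + 245\right)} = \sqrt{-2035 + 266} = \sqrt{-1769} = i \sqrt{1769}$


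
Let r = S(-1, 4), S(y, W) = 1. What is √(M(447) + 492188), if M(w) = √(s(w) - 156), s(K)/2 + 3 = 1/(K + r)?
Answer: √(385875392 + 14*I*√508018)/28 ≈ 701.56 + 0.009071*I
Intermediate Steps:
r = 1
s(K) = -6 + 2/(1 + K) (s(K) = -6 + 2/(K + 1) = -6 + 2/(1 + K))
M(w) = √(-156 + 2*(-2 - 3*w)/(1 + w)) (M(w) = √(2*(-2 - 3*w)/(1 + w) - 156) = √(-156 + 2*(-2 - 3*w)/(1 + w)))
√(M(447) + 492188) = √(√2*√((-80 - 81*447)/(1 + 447)) + 492188) = √(√2*√((-80 - 36207)/448) + 492188) = √(√2*√((1/448)*(-36287)) + 492188) = √(√2*√(-36287/448) + 492188) = √(√2*(I*√254009/56) + 492188) = √(I*√508018/56 + 492188) = √(492188 + I*√508018/56)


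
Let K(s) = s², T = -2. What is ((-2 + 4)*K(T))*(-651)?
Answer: -5208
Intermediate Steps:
((-2 + 4)*K(T))*(-651) = ((-2 + 4)*(-2)²)*(-651) = (2*4)*(-651) = 8*(-651) = -5208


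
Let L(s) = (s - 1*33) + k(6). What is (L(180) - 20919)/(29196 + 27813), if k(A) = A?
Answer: -6922/19003 ≈ -0.36426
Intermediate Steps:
L(s) = -27 + s (L(s) = (s - 1*33) + 6 = (s - 33) + 6 = (-33 + s) + 6 = -27 + s)
(L(180) - 20919)/(29196 + 27813) = ((-27 + 180) - 20919)/(29196 + 27813) = (153 - 20919)/57009 = -20766*1/57009 = -6922/19003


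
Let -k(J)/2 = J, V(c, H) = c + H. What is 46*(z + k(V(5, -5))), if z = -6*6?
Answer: -1656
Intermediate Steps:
V(c, H) = H + c
k(J) = -2*J
z = -36
46*(z + k(V(5, -5))) = 46*(-36 - 2*(-5 + 5)) = 46*(-36 - 2*0) = 46*(-36 + 0) = 46*(-36) = -1656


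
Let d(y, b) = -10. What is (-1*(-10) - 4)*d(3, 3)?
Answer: -60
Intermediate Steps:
(-1*(-10) - 4)*d(3, 3) = (-1*(-10) - 4)*(-10) = (10 - 4)*(-10) = 6*(-10) = -60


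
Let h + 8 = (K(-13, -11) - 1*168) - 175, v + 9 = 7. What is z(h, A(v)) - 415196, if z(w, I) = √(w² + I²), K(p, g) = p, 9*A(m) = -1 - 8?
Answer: -415196 + √132497 ≈ -4.1483e+5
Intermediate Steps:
v = -2 (v = -9 + 7 = -2)
A(m) = -1 (A(m) = (-1 - 8)/9 = (⅑)*(-9) = -1)
h = -364 (h = -8 + ((-13 - 1*168) - 175) = -8 + ((-13 - 168) - 175) = -8 + (-181 - 175) = -8 - 356 = -364)
z(w, I) = √(I² + w²)
z(h, A(v)) - 415196 = √((-1)² + (-364)²) - 415196 = √(1 + 132496) - 415196 = √132497 - 415196 = -415196 + √132497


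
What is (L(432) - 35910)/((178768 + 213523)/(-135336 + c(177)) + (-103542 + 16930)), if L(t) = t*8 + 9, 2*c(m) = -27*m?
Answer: 8937007695/23858146594 ≈ 0.37459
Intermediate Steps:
c(m) = -27*m/2 (c(m) = (-27*m)/2 = -27*m/2)
L(t) = 9 + 8*t (L(t) = 8*t + 9 = 9 + 8*t)
(L(432) - 35910)/((178768 + 213523)/(-135336 + c(177)) + (-103542 + 16930)) = ((9 + 8*432) - 35910)/((178768 + 213523)/(-135336 - 27/2*177) + (-103542 + 16930)) = ((9 + 3456) - 35910)/(392291/(-135336 - 4779/2) - 86612) = (3465 - 35910)/(392291/(-275451/2) - 86612) = -32445/(392291*(-2/275451) - 86612) = -32445/(-784582/275451 - 86612) = -32445/(-23858146594/275451) = -32445*(-275451/23858146594) = 8937007695/23858146594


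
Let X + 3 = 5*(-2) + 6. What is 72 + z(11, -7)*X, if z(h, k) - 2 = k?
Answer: 107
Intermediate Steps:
z(h, k) = 2 + k
X = -7 (X = -3 + (5*(-2) + 6) = -3 + (-10 + 6) = -3 - 4 = -7)
72 + z(11, -7)*X = 72 + (2 - 7)*(-7) = 72 - 5*(-7) = 72 + 35 = 107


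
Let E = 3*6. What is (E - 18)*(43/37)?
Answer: 0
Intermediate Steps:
E = 18
(E - 18)*(43/37) = (18 - 18)*(43/37) = 0*(43*(1/37)) = 0*(43/37) = 0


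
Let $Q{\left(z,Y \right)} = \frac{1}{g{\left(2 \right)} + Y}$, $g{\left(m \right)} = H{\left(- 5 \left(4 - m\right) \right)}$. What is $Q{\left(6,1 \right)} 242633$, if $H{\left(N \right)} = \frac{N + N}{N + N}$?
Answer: $\frac{242633}{2} \approx 1.2132 \cdot 10^{5}$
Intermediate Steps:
$H{\left(N \right)} = 1$ ($H{\left(N \right)} = \frac{2 N}{2 N} = 2 N \frac{1}{2 N} = 1$)
$g{\left(m \right)} = 1$
$Q{\left(z,Y \right)} = \frac{1}{1 + Y}$
$Q{\left(6,1 \right)} 242633 = \frac{1}{1 + 1} \cdot 242633 = \frac{1}{2} \cdot 242633 = \frac{242633}{2}$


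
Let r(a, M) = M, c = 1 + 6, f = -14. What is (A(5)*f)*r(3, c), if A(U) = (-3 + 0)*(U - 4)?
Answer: 294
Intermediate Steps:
c = 7
A(U) = 12 - 3*U (A(U) = -3*(-4 + U) = 12 - 3*U)
(A(5)*f)*r(3, c) = ((12 - 3*5)*(-14))*7 = ((12 - 15)*(-14))*7 = -3*(-14)*7 = 42*7 = 294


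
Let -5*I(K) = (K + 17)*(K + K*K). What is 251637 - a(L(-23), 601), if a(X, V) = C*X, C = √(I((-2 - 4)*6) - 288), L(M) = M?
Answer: 251637 + 690*√5 ≈ 2.5318e+5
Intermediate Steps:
I(K) = -(17 + K)*(K + K²)/5 (I(K) = -(K + 17)*(K + K*K)/5 = -(17 + K)*(K + K²)/5)
C = 30*√5 (C = √(-(-2 - 4)*6*(17 + ((-2 - 4)*6)² + 18*((-2 - 4)*6))/5 - 288) = √(-(-6*6)*(17 + (-6*6)² + 18*(-6*6))/5 - 288) = √(-⅕*(-36)*(17 + (-36)² + 18*(-36)) - 288) = √(-⅕*(-36)*(17 + 1296 - 648) - 288) = √(-⅕*(-36)*665 - 288) = √(4788 - 288) = √4500 = 30*√5 ≈ 67.082)
a(X, V) = 30*X*√5 (a(X, V) = (30*√5)*X = 30*X*√5)
251637 - a(L(-23), 601) = 251637 - 30*(-23)*√5 = 251637 - (-690)*√5 = 251637 + 690*√5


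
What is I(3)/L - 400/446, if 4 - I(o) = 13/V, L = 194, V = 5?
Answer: -192439/216310 ≈ -0.88964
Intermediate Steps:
I(o) = 7/5 (I(o) = 4 - 13/5 = 7/5)
I(3)/L - 400/446 = (7/5)/194 - 400/446 = (7/5)*(1/194) - 400*1/446 = 7/970 - 200/223 = -192439/216310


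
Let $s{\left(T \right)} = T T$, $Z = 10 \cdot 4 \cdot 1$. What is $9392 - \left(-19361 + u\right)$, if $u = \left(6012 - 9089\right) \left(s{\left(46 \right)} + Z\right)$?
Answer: $6662765$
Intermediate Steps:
$Z = 40$ ($Z = 40 \cdot 1 = 40$)
$s{\left(T \right)} = T^{2}$
$u = -6634012$ ($u = \left(6012 - 9089\right) \left(46^{2} + 40\right) = - 3077 \left(2116 + 40\right) = \left(-3077\right) 2156 = -6634012$)
$9392 - \left(-19361 + u\right) = 9392 + \left(19361 - -6634012\right) = 9392 + \left(19361 + 6634012\right) = 9392 + 6653373 = 6662765$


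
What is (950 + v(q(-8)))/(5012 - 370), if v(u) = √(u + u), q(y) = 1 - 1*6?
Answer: 475/2321 + I*√10/4642 ≈ 0.20465 + 0.00068123*I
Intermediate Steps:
q(y) = -5 (q(y) = 1 - 6 = -5)
v(u) = √2*√u (v(u) = √(2*u) = √2*√u)
(950 + v(q(-8)))/(5012 - 370) = (950 + √2*√(-5))/(5012 - 370) = (950 + √2*(I*√5))/4642 = (950 + I*√10)*(1/4642) = 475/2321 + I*√10/4642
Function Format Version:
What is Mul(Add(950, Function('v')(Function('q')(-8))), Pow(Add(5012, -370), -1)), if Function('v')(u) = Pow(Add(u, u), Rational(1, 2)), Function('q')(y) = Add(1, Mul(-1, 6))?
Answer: Add(Rational(475, 2321), Mul(Rational(1, 4642), I, Pow(10, Rational(1, 2)))) ≈ Add(0.20465, Mul(0.00068123, I))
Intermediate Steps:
Function('q')(y) = -5 (Function('q')(y) = Add(1, -6) = -5)
Function('v')(u) = Mul(Pow(2, Rational(1, 2)), Pow(u, Rational(1, 2))) (Function('v')(u) = Pow(Mul(2, u), Rational(1, 2)) = Mul(Pow(2, Rational(1, 2)), Pow(u, Rational(1, 2))))
Mul(Add(950, Function('v')(Function('q')(-8))), Pow(Add(5012, -370), -1)) = Mul(Add(950, Mul(Pow(2, Rational(1, 2)), Pow(-5, Rational(1, 2)))), Pow(Add(5012, -370), -1)) = Mul(Add(950, Mul(Pow(2, Rational(1, 2)), Mul(I, Pow(5, Rational(1, 2))))), Pow(4642, -1)) = Mul(Add(950, Mul(I, Pow(10, Rational(1, 2)))), Rational(1, 4642)) = Add(Rational(475, 2321), Mul(Rational(1, 4642), I, Pow(10, Rational(1, 2))))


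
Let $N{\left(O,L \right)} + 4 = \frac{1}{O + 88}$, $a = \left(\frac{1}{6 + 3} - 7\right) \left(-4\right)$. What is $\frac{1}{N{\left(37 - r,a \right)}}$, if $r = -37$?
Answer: $- \frac{162}{647} \approx -0.25039$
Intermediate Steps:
$a = \frac{248}{9}$ ($a = \left(\frac{1}{9} - 7\right) \left(-4\right) = \left(- \frac{62}{9}\right) \left(-4\right) = \frac{248}{9} \approx 27.556$)
$N{\left(O,L \right)} = -4 + \frac{1}{88 + O}$ ($N{\left(O,L \right)} = -4 + \frac{1}{O + 88} = -4 + \frac{1}{88 + O}$)
$\frac{1}{N{\left(37 - r,a \right)}} = \frac{1}{\frac{1}{88 + \left(37 - -37\right)} \left(-351 - 4 \left(37 - -37\right)\right)} = \frac{1}{\frac{1}{88 + \left(37 + 37\right)} \left(-351 - 4 \left(37 + 37\right)\right)} = \frac{1}{\frac{1}{88 + 74} \left(-351 - 296\right)} = \frac{1}{\frac{1}{162} \left(-351 - 296\right)} = \frac{1}{\frac{1}{162} \left(-647\right)} = \frac{1}{- \frac{647}{162}} = - \frac{162}{647}$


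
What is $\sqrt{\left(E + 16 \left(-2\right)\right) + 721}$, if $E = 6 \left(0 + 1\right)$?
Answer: $\sqrt{695} \approx 26.363$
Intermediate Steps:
$E = 6$ ($E = 6 \cdot 1 = 6$)
$\sqrt{\left(E + 16 \left(-2\right)\right) + 721} = \sqrt{\left(6 + 16 \left(-2\right)\right) + 721} = \sqrt{\left(6 - 32\right) + 721} = \sqrt{-26 + 721} = \sqrt{695}$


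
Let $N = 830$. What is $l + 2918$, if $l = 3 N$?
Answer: $5408$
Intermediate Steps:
$l = 2490$ ($l = 3 \cdot 830 = 2490$)
$l + 2918 = 2490 + 2918 = 5408$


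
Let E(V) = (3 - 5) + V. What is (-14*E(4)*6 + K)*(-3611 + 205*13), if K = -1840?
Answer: 1899568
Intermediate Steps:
E(V) = -2 + V
(-14*E(4)*6 + K)*(-3611 + 205*13) = (-14*(-2 + 4)*6 - 1840)*(-3611 + 205*13) = (-14*2*6 - 1840)*(-3611 + 2665) = (-28*6 - 1840)*(-946) = (-168 - 1840)*(-946) = -2008*(-946) = 1899568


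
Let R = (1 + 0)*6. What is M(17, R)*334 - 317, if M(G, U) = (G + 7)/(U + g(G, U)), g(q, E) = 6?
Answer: 351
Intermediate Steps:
R = 6 (R = 1*6 = 6)
M(G, U) = (7 + G)/(6 + U) (M(G, U) = (G + 7)/(U + 6) = (7 + G)/(6 + U))
M(17, R)*334 - 317 = ((7 + 17)/(6 + 6))*334 - 317 = (24/12)*334 - 317 = ((1/12)*24)*334 - 317 = 2*334 - 317 = 668 - 317 = 351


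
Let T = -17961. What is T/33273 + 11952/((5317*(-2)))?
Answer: -98112695/58970847 ≈ -1.6637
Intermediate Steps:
T/33273 + 11952/((5317*(-2))) = -17961/33273 + 11952/((5317*(-2))) = -17961*1/33273 + 11952/(-10634) = -5987/11091 + 11952*(-1/10634) = -5987/11091 - 5976/5317 = -98112695/58970847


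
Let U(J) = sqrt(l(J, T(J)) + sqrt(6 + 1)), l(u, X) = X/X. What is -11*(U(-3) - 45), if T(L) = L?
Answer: 495 - 11*sqrt(1 + sqrt(7)) ≈ 474.00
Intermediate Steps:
l(u, X) = 1
U(J) = sqrt(1 + sqrt(7)) (U(J) = sqrt(1 + sqrt(6 + 1)) = sqrt(1 + sqrt(7)))
-11*(U(-3) - 45) = -11*(sqrt(1 + sqrt(7)) - 45) = -11*(-45 + sqrt(1 + sqrt(7))) = 495 - 11*sqrt(1 + sqrt(7))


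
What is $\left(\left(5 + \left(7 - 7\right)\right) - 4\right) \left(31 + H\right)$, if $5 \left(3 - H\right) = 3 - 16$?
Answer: $\frac{183}{5} \approx 36.6$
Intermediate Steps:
$H = \frac{28}{5}$ ($H = 3 - \frac{3 - 16}{5} = 3 - - \frac{13}{5} = 3 + \frac{13}{5} = \frac{28}{5} \approx 5.6$)
$\left(\left(5 + \left(7 - 7\right)\right) - 4\right) \left(31 + H\right) = \left(\left(5 + \left(7 - 7\right)\right) - 4\right) \left(31 + \frac{28}{5}\right) = \left(\left(5 + 0\right) - 4\right) \frac{183}{5} = \left(5 - 4\right) \frac{183}{5} = 1 \cdot \frac{183}{5} = \frac{183}{5}$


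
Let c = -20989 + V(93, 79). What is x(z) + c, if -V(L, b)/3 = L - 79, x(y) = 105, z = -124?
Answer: -20926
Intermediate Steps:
V(L, b) = 237 - 3*L (V(L, b) = -3*(L - 79) = -3*(-79 + L) = 237 - 3*L)
c = -21031 (c = -20989 + (237 - 3*93) = -20989 + (237 - 279) = -20989 - 42 = -21031)
x(z) + c = 105 - 21031 = -20926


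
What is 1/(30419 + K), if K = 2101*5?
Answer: 1/40924 ≈ 2.4436e-5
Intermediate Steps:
K = 10505
1/(30419 + K) = 1/(30419 + 10505) = 1/40924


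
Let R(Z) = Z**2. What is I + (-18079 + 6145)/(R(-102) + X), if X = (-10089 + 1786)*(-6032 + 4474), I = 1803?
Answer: 11671243950/6473239 ≈ 1803.0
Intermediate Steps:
X = 12936074 (X = -8303*(-1558) = 12936074)
I + (-18079 + 6145)/(R(-102) + X) = 1803 + (-18079 + 6145)/((-102)**2 + 12936074) = 1803 - 11934/(10404 + 12936074) = 1803 - 11934/12946478 = 1803 - 11934*1/12946478 = 1803 - 5967/6473239 = 11671243950/6473239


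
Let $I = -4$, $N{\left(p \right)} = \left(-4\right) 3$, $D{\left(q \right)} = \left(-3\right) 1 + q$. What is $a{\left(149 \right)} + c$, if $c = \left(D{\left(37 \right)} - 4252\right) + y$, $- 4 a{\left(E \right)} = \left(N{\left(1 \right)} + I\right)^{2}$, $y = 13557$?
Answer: $9275$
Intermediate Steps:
$D{\left(q \right)} = -3 + q$
$N{\left(p \right)} = -12$
$a{\left(E \right)} = -64$ ($a{\left(E \right)} = - \frac{\left(-12 - 4\right)^{2}}{4} = - \frac{\left(-16\right)^{2}}{4} = \left(- \frac{1}{4}\right) 256 = -64$)
$c = 9339$ ($c = \left(\left(-3 + 37\right) - 4252\right) + 13557 = \left(34 - 4252\right) + 13557 = -4218 + 13557 = 9339$)
$a{\left(149 \right)} + c = -64 + 9339 = 9275$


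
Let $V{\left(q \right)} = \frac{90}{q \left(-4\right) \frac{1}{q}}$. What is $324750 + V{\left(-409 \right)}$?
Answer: $\frac{649455}{2} \approx 3.2473 \cdot 10^{5}$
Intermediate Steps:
$V{\left(q \right)} = - \frac{45}{2}$ ($V{\left(q \right)} = \frac{90}{- 4 q \frac{1}{q}} = \frac{90}{-4} = 90 \left(- \frac{1}{4}\right) = - \frac{45}{2}$)
$324750 + V{\left(-409 \right)} = 324750 - \frac{45}{2} = \frac{649455}{2}$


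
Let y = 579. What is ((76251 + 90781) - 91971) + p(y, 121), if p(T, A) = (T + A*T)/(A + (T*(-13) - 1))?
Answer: 185302063/2469 ≈ 75052.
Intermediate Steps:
p(T, A) = (T + A*T)/(-1 + A - 13*T) (p(T, A) = (T + A*T)/(A + (-13*T - 1)) = (T + A*T)/(A + (-1 - 13*T)) = (T + A*T)/(-1 + A - 13*T))
((76251 + 90781) - 91971) + p(y, 121) = ((76251 + 90781) - 91971) + 579*(1 + 121)/(-1 + 121 - 13*579) = (167032 - 91971) + 579*122/(-1 + 121 - 7527) = 75061 + 579*122/(-7407) = 75061 + 579*(-1/7407)*122 = 75061 - 23546/2469 = 185302063/2469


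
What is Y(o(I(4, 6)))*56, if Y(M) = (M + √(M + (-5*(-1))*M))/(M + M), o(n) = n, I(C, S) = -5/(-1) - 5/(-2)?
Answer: 28 + 56*√5/5 ≈ 53.044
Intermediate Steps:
I(C, S) = 15/2 (I(C, S) = -5*(-1) - 5*(-½) = 5 + 5/2 = 15/2)
Y(M) = (M + √6*√M)/(2*M) (Y(M) = (M + √(M + 5*M))/((2*M)) = (M + √(6*M))*(1/(2*M)) = (M + √6*√M)*(1/(2*M)) = (M + √6*√M)/(2*M))
Y(o(I(4, 6)))*56 = (½ + √6/(2*√(15/2)))*56 = (½ + √6*(√30/15)/2)*56 = (½ + √5/5)*56 = 28 + 56*√5/5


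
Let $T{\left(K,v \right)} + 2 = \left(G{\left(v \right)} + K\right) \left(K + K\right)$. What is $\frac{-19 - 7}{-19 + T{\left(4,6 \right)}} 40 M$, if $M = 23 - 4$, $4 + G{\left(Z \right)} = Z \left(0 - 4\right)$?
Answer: $\frac{19760}{213} \approx 92.77$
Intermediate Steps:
$G{\left(Z \right)} = -4 - 4 Z$ ($G{\left(Z \right)} = -4 + Z \left(0 - 4\right) = -4 + Z \left(-4\right) = -4 - 4 Z$)
$T{\left(K,v \right)} = -2 + 2 K \left(-4 + K - 4 v\right)$ ($T{\left(K,v \right)} = -2 + \left(\left(-4 - 4 v\right) + K\right) \left(K + K\right) = -2 + \left(-4 + K - 4 v\right) 2 K = -2 + 2 K \left(-4 + K - 4 v\right)$)
$M = 19$ ($M = 23 - 4 = 19$)
$\frac{-19 - 7}{-19 + T{\left(4,6 \right)}} 40 M = \frac{-19 - 7}{-19 - \left(2 - 32 + 32 \left(1 + 6\right)\right)} 40 \cdot 19 = - \frac{26}{-19 - \left(-30 + 224\right)} 40 \cdot 19 = - \frac{26}{-19 - 194} \cdot 40 \cdot 19 = - \frac{26}{-213} \cdot 40 \cdot 19 = \left(-26\right) \left(- \frac{1}{213}\right) 40 \cdot 19 = \frac{26}{213} \cdot 40 \cdot 19 = \frac{1040}{213} \cdot 19 = \frac{19760}{213}$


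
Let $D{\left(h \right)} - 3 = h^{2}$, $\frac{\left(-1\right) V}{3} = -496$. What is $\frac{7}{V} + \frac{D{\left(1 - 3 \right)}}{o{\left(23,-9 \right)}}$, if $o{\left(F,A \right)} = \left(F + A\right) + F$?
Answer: $\frac{10675}{55056} \approx 0.19389$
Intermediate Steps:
$o{\left(F,A \right)} = A + 2 F$ ($o{\left(F,A \right)} = \left(A + F\right) + F = A + 2 F$)
$V = 1488$ ($V = \left(-3\right) \left(-496\right) = 1488$)
$D{\left(h \right)} = 3 + h^{2}$
$\frac{7}{V} + \frac{D{\left(1 - 3 \right)}}{o{\left(23,-9 \right)}} = \frac{7}{1488} + \frac{3 + \left(1 - 3\right)^{2}}{-9 + 2 \cdot 23} = 7 \cdot \frac{1}{1488} + \frac{3 + \left(-2\right)^{2}}{-9 + 46} = \frac{7}{1488} + \frac{3 + 4}{37} = \frac{7}{1488} + 7 \cdot \frac{1}{37} = \frac{7}{1488} + \frac{7}{37} = \frac{10675}{55056}$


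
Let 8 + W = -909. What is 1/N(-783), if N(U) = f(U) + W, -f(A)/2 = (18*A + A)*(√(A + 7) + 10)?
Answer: -I/(-296623*I + 59508*√194) ≈ 3.8275e-7 - 1.0695e-6*I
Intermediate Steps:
W = -917 (W = -8 - 909 = -917)
f(A) = -38*A*(10 + √(7 + A)) (f(A) = -2*(18*A + A)*(√(A + 7) + 10) = -2*19*A*(√(7 + A) + 10) = -2*19*A*(10 + √(7 + A)) = -38*A*(10 + √(7 + A)))
N(U) = -917 - 38*U*(10 + √(7 + U)) (N(U) = -38*U*(10 + √(7 + U)) - 917 = -917 - 38*U*(10 + √(7 + U)))
1/N(-783) = 1/(-917 - 38*(-783)*(10 + √(7 - 783))) = 1/(-917 - 38*(-783)*(10 + √(-776))) = 1/(-917 - 38*(-783)*(10 + 2*I*√194)) = 1/(-917 + (297540 + 59508*I*√194)) = 1/(296623 + 59508*I*√194)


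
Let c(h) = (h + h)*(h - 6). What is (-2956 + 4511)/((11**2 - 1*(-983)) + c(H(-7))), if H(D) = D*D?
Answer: 1555/5318 ≈ 0.29240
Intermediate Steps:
H(D) = D**2
c(h) = 2*h*(-6 + h) (c(h) = (2*h)*(-6 + h) = 2*h*(-6 + h))
(-2956 + 4511)/((11**2 - 1*(-983)) + c(H(-7))) = (-2956 + 4511)/((11**2 - 1*(-983)) + 2*(-7)**2*(-6 + (-7)**2)) = 1555/((121 + 983) + 2*49*(-6 + 49)) = 1555/(1104 + 2*49*43) = 1555/(1104 + 4214) = 1555/5318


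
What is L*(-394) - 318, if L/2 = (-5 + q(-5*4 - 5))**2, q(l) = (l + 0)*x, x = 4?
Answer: -8688018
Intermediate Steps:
q(l) = 4*l (q(l) = (l + 0)*4 = l*4 = 4*l)
L = 22050 (L = 2*(-5 + 4*(-5*4 - 5))**2 = 2*(-5 + 4*(-20 - 5))**2 = 2*(-5 + 4*(-25))**2 = 2*(-5 - 100)**2 = 2*(-105)**2 = 2*11025 = 22050)
L*(-394) - 318 = 22050*(-394) - 318 = -8687700 - 318 = -8688018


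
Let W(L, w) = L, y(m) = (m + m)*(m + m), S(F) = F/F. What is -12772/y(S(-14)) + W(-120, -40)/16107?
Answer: -17143257/5369 ≈ -3193.0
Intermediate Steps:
S(F) = 1
y(m) = 4*m**2 (y(m) = (2*m)*(2*m) = 4*m**2)
-12772/y(S(-14)) + W(-120, -40)/16107 = -12772/(4*1**2) - 120/16107 = -12772/(4*1) - 120*1/16107 = -12772/4 - 40/5369 = -12772*1/4 - 40/5369 = -3193 - 40/5369 = -17143257/5369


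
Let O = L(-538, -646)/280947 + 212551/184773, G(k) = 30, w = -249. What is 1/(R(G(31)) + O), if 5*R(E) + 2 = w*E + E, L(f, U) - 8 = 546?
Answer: -1696451635/2523043779219 ≈ -0.00067238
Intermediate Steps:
L(f, U) = 554 (L(f, U) = 8 + 546 = 554)
O = 390966863/339290327 (O = 554/280947 + 212551/184773 = 554*(1/280947) + 212551*(1/184773) = 554/280947 + 12503/10869 = 390966863/339290327 ≈ 1.1523)
R(E) = -⅖ - 248*E/5 (R(E) = -⅖ + (-249*E + E)/5 = -⅖ + (-248*E)/5 = -⅖ - 248*E/5)
1/(R(G(31)) + O) = 1/((-⅖ - 248/5*30) + 390966863/339290327) = 1/((-⅖ - 1488) + 390966863/339290327) = 1/(-7442/5 + 390966863/339290327) = 1/(-2523043779219/1696451635) = -1696451635/2523043779219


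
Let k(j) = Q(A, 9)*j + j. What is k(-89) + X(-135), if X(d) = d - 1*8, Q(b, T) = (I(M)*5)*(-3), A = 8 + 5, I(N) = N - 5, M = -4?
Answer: -12247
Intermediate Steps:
I(N) = -5 + N
A = 13
Q(b, T) = 135 (Q(b, T) = ((-5 - 4)*5)*(-3) = -9*5*(-3) = -45*(-3) = 135)
X(d) = -8 + d (X(d) = d - 8 = -8 + d)
k(j) = 136*j (k(j) = 135*j + j = 136*j)
k(-89) + X(-135) = 136*(-89) + (-8 - 135) = -12104 - 143 = -12247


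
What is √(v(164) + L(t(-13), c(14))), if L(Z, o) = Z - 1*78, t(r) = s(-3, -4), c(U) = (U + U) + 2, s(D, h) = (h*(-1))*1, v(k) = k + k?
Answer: √254 ≈ 15.937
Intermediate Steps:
v(k) = 2*k
s(D, h) = -h (s(D, h) = -h*1 = -h)
c(U) = 2 + 2*U (c(U) = 2*U + 2 = 2 + 2*U)
t(r) = 4 (t(r) = -1*(-4) = 4)
L(Z, o) = -78 + Z (L(Z, o) = Z - 78 = -78 + Z)
√(v(164) + L(t(-13), c(14))) = √(2*164 + (-78 + 4)) = √(328 - 74) = √254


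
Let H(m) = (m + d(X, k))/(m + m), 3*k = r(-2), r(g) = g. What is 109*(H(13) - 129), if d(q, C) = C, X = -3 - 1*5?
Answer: -1092725/78 ≈ -14009.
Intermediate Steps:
X = -8 (X = -3 - 5 = -8)
k = -2/3 (k = (1/3)*(-2) = -2/3 ≈ -0.66667)
H(m) = (-2/3 + m)/(2*m) (H(m) = (m - 2/3)/(m + m) = (-2/3 + m)/((2*m)) = (-2/3 + m)*(1/(2*m)) = (-2/3 + m)/(2*m))
109*(H(13) - 129) = 109*((1/6)*(-2 + 3*13)/13 - 129) = 109*((1/6)*(1/13)*(-2 + 39) - 129) = 109*((1/6)*(1/13)*37 - 129) = 109*(37/78 - 129) = 109*(-10025/78) = -1092725/78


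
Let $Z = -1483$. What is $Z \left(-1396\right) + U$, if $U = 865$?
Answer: $2071133$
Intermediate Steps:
$Z \left(-1396\right) + U = \left(-1483\right) \left(-1396\right) + 865 = 2070268 + 865 = 2071133$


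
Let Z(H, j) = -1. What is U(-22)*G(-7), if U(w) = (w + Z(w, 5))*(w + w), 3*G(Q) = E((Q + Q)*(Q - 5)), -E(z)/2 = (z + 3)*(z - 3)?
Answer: -19035720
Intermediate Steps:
E(z) = -2*(-3 + z)*(3 + z) (E(z) = -2*(z + 3)*(z - 3) = -2*(3 + z)*(-3 + z) = -2*(-3 + z)*(3 + z))
G(Q) = 6 - 8*Q**2*(-5 + Q)**2/3 (G(Q) = (18 - 2*(Q - 5)**2*(Q + Q)**2)/3 = (18 - 2*4*Q**2*(-5 + Q)**2)/3 = (18 - 8*Q**2*(-5 + Q)**2)/3 = 6 - 8*Q**2*(-5 + Q)**2/3)
U(w) = 2*w*(-1 + w) (U(w) = (w - 1)*(w + w) = (-1 + w)*(2*w) = 2*w*(-1 + w))
U(-22)*G(-7) = (2*(-22)*(-1 - 22))*(6 - 8/3*(-7)**2*(-5 - 7)**2) = (2*(-22)*(-23))*(6 - 8/3*49*(-12)**2) = 1012*(6 - 8/3*49*144) = 1012*(6 - 18816) = 1012*(-18810) = -19035720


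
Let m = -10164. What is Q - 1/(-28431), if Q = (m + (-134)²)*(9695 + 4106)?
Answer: 3057395591953/28431 ≈ 1.0754e+8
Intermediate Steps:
Q = 107537392 (Q = (-10164 + (-134)²)*(9695 + 4106) = (-10164 + 17956)*13801 = 7792*13801 = 107537392)
Q - 1/(-28431) = 107537392 - 1/(-28431) = 107537392 - 1*(-1/28431) = 107537392 + 1/28431 = 3057395591953/28431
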